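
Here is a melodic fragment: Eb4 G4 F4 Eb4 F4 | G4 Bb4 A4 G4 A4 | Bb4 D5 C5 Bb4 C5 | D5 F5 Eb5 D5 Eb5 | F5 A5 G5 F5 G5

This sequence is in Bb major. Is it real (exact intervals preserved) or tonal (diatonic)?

Every note is diatonic to Bb major.
Cell 1 has +4 semitones from note 1 to 2, but cell 2 has +3 — the interval quality changes while the contour stays the same, which is the hallmark of a tonal sequence.

tonal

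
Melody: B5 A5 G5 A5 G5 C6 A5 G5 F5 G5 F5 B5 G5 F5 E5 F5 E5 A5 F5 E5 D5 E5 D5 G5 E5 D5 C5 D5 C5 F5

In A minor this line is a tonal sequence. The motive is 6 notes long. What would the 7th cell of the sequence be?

C5 B4 A4 B4 A4 D5

Taking 6-note groups, the heads are B5, A5, G5, F5, E5: the pattern moves down a 2nd.
Continuing the starts: D5 → C5.
So cell 7 is C5 B4 A4 B4 A4 D5.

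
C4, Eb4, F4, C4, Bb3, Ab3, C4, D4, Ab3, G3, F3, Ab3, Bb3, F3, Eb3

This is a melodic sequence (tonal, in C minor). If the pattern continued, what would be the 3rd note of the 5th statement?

Eb3

Grouping in 5s, the 3rd note of each cell is F4, D4, Bb3.
Each moves down a 3rd. Continuing: G3 → Eb3.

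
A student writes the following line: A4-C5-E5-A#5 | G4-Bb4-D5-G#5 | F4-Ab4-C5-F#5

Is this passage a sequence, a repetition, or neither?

sequence

Each 4-note cell is the previous one transposed down a 2nd.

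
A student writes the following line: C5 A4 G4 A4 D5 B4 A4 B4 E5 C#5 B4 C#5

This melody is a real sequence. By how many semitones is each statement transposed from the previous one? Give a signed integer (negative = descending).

2

With a 4-note motive the entries are C5, D5, E5, each up a 2nd from the previous.
Counting half-steps from C5 to D5: 2.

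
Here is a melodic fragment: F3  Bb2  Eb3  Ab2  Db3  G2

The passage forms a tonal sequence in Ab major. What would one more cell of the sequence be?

C3 F2

Taking 2-note groups, the heads are F3, Eb3, Db3: the pattern moves down a 2nd.
Statement 4 starts on C3 and keeps the same diatonic contour: C3 F2.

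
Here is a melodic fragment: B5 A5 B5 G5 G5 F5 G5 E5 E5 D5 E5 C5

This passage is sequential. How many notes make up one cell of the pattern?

4

There are 12 notes; a 4-note unit gives 3 cells:
B5 A5 B5 G5 | G5 F5 G5 E5 | E5 D5 E5 C5
Every group is a transposition down a 3rd of the one before; no shorter unit works.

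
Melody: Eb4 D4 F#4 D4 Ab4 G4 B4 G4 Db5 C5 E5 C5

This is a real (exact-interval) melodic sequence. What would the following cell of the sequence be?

The 4-note cells begin on Eb4, Ab4, Db5 — each up a 4th from the last.
So cell 4 is Gb5 F5 A5 F5.

Gb5 F5 A5 F5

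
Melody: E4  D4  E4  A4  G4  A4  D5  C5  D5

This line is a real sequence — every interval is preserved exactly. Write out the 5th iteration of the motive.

Taking 3-note groups, the heads are E4, A4, D5: the pattern moves up a 4th.
Extending up a 4th: G5 → C6.
From C6 the exact shape gives C6 Bb5 C6.

C6 Bb5 C6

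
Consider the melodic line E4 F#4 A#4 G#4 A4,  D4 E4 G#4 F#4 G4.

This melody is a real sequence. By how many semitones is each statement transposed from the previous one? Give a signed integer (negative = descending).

-2

With a 5-note motive the entries are E4, D4, each down a 2nd from the previous.
E4→D4 is 62 − 64 = -2 semitones.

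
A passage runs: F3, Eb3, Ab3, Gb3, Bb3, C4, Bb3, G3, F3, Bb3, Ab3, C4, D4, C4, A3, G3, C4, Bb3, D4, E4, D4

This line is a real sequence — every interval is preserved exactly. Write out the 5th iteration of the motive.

C#4 B3 E4 D4 F#4 G#4 F#4

The 7-note cells begin on F3, G3, A3 — each up a 2nd from the last.
Carrying on: B3 → C#4.
From C#4 the exact shape gives C#4 B3 E4 D4 F#4 G#4 F#4.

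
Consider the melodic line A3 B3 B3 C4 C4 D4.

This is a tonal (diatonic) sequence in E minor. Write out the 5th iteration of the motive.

E4 F#4

With a 2-note motive the entries are A3, B3, C4, each up a 2nd from the previous.
Continuing the starts: D4 → E4.
So cell 5 is E4 F#4.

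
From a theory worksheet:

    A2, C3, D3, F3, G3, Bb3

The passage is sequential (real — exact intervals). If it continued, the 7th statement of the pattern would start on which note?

Eb5

The 2-note cells begin on A2, D3, G3 — each up a 4th from the last.
Extending the heads up a 4th: C4 → F4 → Bb4 → Eb5.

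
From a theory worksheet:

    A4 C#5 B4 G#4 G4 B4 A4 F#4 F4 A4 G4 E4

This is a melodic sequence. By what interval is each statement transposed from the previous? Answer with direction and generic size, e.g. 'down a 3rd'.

The 4-note cells begin on A4, G4, F4 — each down a 2nd from the last.
From A4 to G4: down a 2nd.

down a 2nd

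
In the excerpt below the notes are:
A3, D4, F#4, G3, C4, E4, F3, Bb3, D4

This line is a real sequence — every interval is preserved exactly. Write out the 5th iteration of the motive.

The 3-note cells begin on A3, G3, F3 — each down a 2nd from the last.
Continuing the starts: Eb3 → Db3.
So cell 5 is Db3 Gb3 Bb3.

Db3 Gb3 Bb3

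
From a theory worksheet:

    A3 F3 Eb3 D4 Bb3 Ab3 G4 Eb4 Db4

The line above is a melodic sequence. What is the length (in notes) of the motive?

3

There are 9 notes; a 3-note unit gives 3 cells:
A3 F3 Eb3 | D4 Bb3 Ab3 | G4 Eb4 Db4
That's a consistent up a 4th shift per cell, and no other grouping gives one.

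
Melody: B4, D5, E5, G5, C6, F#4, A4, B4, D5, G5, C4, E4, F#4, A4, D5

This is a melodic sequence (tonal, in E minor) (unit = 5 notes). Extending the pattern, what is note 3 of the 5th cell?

G3

With 5-note cells, note 3 of each statement runs E5, B4, F#4.
Carrying that down a 4th forward: C4 → G3.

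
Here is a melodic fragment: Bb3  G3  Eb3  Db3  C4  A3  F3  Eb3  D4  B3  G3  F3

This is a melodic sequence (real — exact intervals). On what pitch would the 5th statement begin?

Taking 4-note groups, the heads are Bb3, C4, D4: the pattern moves up a 2nd.
Continuing: E4 → F#4. Statement 5 starts on F#4.

F#4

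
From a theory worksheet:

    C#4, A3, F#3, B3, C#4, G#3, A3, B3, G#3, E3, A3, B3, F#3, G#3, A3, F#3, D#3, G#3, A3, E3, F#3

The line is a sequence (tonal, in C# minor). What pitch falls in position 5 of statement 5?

Grouping in 7s, the 5th note of each cell is C#4, B3, A3.
Carrying that down a 2nd forward: G#3 → F#3.

F#3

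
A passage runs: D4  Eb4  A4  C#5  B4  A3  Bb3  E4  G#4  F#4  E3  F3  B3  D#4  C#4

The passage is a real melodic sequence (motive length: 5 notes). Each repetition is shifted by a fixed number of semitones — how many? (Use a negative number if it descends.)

The 5-note cells begin on D4, A3, E3 — each down a 4th from the last.
D4→A3 is 57 − 62 = -5 semitones.

-5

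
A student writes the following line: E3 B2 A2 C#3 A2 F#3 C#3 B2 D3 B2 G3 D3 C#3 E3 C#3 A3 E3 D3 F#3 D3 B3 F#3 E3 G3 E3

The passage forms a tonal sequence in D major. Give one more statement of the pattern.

Unit = 5 notes; the statements start on E3, F#3, G3, A3, B3, moving up a 2nd each time.
So cell 6 is C#4 G3 F#3 A3 F#3.

C#4 G3 F#3 A3 F#3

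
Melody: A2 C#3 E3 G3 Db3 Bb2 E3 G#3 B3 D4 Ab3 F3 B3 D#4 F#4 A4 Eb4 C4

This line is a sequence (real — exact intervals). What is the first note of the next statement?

Unit = 6 notes; the statements start on A2, E3, B3, moving up a 5th each time.
The next head, up a 5th from B3, is F#4.

F#4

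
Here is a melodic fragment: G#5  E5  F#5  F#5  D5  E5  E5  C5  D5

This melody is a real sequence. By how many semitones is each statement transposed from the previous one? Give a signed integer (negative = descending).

Taking 3-note groups, the heads are G#5, F#5, E5: the pattern moves down a 2nd.
G#5→F#5 is 78 − 80 = -2 semitones.

-2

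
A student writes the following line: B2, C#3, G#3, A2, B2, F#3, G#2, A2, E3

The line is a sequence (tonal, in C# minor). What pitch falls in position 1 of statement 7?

C#2

Grouping in 3s, the 1st note of each cell is B2, A2, G#2.
Extending down a 2nd: F#2 → E2 → D#2 → C#2.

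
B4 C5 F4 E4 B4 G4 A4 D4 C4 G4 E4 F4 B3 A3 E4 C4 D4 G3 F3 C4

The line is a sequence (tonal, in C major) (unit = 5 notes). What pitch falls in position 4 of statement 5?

D3

Grouping in 5s, the 4th note of each cell is E4, C4, A3, F3.
Each moves down a 3rd; the next is D3.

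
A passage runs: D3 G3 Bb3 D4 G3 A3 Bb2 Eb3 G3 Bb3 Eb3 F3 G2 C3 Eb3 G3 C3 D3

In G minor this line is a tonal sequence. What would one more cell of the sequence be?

Eb2 A2 C3 Eb3 A2 Bb2

With a 6-note motive the entries are D3, Bb2, G2, each down a 3rd from the previous.
So cell 4 is Eb2 A2 C3 Eb3 A2 Bb2.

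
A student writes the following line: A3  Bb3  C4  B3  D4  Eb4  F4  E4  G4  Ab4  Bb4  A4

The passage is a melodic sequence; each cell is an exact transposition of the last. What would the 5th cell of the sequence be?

With a 4-note motive the entries are A3, D4, G4, each up a 4th from the previous.
Continuing the starts: C5 → F5.
So cell 5 is F5 Gb5 Ab5 G5.

F5 Gb5 Ab5 G5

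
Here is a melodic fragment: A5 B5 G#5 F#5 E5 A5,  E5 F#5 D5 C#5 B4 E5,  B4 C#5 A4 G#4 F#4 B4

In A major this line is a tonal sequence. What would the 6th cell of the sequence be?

Unit = 6 notes; the statements start on A5, E5, B4, moving down a 4th each time.
Extending down a 4th: F#4 → C#4 → G#3.
So cell 6 is G#3 A3 F#3 E3 D3 G#3.

G#3 A3 F#3 E3 D3 G#3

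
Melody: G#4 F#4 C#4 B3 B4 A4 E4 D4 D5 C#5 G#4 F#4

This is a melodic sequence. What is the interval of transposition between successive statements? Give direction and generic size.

up a 3rd

With a 4-note motive the entries are G#4, B4, D5, each up a 3rd from the previous.
G#4 to B4 is up a 3rd.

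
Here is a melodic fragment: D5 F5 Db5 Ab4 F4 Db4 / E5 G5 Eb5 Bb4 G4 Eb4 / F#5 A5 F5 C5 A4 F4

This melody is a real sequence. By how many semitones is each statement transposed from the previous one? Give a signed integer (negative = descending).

Unit = 6 notes; the statements start on D5, E5, F#5, moving up a 2nd each time.
Counting half-steps from D5 to E5: 2.

2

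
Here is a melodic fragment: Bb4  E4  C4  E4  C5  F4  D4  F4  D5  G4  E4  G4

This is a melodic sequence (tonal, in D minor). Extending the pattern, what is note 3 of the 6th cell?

The unit is 4 notes. Position-3 pitches of the 3 shown cells: C4, D4, E4.
Extending up a 2nd: F4 → G4 → A4.

A4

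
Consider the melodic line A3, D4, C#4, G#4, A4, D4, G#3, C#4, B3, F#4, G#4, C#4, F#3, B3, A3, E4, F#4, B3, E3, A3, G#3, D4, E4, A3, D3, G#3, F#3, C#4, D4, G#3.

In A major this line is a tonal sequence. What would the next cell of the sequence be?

C#3 F#3 E3 B3 C#4 F#3

With a 6-note motive the entries are A3, G#3, F#3, E3, D3, each down a 2nd from the previous.
So cell 6 is C#3 F#3 E3 B3 C#4 F#3.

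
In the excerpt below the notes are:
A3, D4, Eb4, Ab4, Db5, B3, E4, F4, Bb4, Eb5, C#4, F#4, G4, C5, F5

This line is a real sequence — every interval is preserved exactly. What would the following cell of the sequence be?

The 5-note cells begin on A3, B3, C#4 — each up a 2nd from the last.
From D#4 the exact shape gives D#4 G#4 A4 D5 G5.

D#4 G#4 A4 D5 G5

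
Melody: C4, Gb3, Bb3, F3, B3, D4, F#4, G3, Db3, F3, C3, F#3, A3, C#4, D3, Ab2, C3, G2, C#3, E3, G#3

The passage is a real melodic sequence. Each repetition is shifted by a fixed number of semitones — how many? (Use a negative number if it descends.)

-5

The 7-note cells begin on C4, G3, D3 — each down a 4th from the last.
C4→G3 is 55 − 60 = -5 semitones.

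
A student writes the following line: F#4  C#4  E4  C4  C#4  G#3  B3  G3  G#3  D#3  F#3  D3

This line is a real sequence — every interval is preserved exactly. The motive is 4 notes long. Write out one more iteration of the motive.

D#3 A#2 C#3 A2

Unit = 4 notes; the statements start on F#4, C#4, G#3, moving down a 4th each time.
From D#3 the exact shape gives D#3 A#2 C#3 A2.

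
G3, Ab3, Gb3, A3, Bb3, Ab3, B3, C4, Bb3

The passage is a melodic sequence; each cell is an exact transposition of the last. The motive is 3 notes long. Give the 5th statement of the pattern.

Taking 3-note groups, the heads are G3, A3, B3: the pattern moves up a 2nd.
Carrying on: C#4 → D#4.
Statement 5 starts on D#4 and keeps the same exact contour: D#4 E4 D4.

D#4 E4 D4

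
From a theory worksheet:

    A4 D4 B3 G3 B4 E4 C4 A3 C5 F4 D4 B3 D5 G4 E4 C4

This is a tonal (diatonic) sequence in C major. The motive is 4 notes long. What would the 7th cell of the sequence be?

With a 4-note motive the entries are A4, B4, C5, D5, each up a 2nd from the previous.
Continuing the starts: E5 → F5 → G5.
Statement 7 starts on G5 and keeps the same diatonic contour: G5 C5 A4 F4.

G5 C5 A4 F4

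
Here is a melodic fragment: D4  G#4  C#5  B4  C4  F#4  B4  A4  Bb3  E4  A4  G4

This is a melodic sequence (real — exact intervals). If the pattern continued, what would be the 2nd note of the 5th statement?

Grouping in 4s, the 2nd note of each cell is G#4, F#4, E4.
Each moves down a 2nd. Continuing: D4 → C4.

C4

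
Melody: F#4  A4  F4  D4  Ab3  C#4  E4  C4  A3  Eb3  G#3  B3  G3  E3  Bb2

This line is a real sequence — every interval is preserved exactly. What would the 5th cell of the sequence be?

A#2 C#3 A2 F#2 C2

Taking 5-note groups, the heads are F#4, C#4, G#3: the pattern moves down a 4th.
Carrying on: D#3 → A#2.
Statement 5 starts on A#2 and keeps the same exact contour: A#2 C#3 A2 F#2 C2.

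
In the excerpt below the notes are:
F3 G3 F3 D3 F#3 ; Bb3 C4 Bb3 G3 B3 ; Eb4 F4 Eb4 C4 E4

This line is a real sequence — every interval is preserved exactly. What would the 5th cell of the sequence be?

The 5-note cells begin on F3, Bb3, Eb4 — each up a 4th from the last.
Carrying on: Ab4 → Db5.
From Db5 the exact shape gives Db5 Eb5 Db5 Bb4 D5.

Db5 Eb5 Db5 Bb4 D5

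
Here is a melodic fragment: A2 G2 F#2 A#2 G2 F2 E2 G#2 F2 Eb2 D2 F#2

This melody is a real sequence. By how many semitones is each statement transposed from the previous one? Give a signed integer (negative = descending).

Unit = 4 notes; the statements start on A2, G2, F2, moving down a 2nd each time.
A2→G2 is 43 − 45 = -2 semitones.

-2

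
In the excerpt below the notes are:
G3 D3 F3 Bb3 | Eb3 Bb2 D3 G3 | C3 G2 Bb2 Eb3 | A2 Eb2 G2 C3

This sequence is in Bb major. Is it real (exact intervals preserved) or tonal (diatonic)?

tonal

Every note is diatonic to Bb major.
Cell 1 has +3 semitones from note 2 to 3, but cell 2 has +4 — the interval quality changes while the contour stays the same, which is the hallmark of a tonal sequence.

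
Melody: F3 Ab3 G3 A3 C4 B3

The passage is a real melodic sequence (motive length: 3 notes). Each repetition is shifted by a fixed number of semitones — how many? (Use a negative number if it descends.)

With a 3-note motive the entries are F3, A3, each up a 3rd from the previous.
F3→A3 is 57 − 53 = 4 semitones.

4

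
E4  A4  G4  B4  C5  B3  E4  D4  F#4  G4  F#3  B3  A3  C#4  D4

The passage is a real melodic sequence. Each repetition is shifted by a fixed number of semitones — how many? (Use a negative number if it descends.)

The 5-note cells begin on E4, B3, F#3 — each down a 4th from the last.
Counting half-steps from E4 to B3: -5.

-5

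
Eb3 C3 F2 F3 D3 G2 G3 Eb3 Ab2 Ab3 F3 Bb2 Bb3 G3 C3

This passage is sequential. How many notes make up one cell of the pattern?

3

Try groups of 3 (5 cells in 15 notes):
Eb3 C3 F2 | F3 D3 G2 | G3 Eb3 Ab2 | Ab3 F3 Bb2 | Bb3 G3 C3
Each cell is the previous one up a 2nd — so the unit is 3 notes.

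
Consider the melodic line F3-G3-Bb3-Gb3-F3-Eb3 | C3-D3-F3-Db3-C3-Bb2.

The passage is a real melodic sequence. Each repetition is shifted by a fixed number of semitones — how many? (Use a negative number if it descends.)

Unit = 6 notes; the statements start on F3, C3, moving down a 4th each time.
Counting half-steps from F3 to C3: -5.

-5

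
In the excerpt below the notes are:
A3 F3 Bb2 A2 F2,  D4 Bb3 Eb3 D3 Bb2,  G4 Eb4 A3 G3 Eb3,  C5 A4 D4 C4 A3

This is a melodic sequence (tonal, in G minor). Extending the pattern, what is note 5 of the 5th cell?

D4

With 5-note cells, note 5 of each statement runs F2, Bb2, Eb3, A3.
From A3, up a 4th gives D4.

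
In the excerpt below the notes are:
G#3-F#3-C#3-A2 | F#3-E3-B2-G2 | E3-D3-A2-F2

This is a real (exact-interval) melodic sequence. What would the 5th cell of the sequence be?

Taking 4-note groups, the heads are G#3, F#3, E3: the pattern moves down a 2nd.
Carrying on: D3 → C3.
Statement 5 starts on C3 and keeps the same exact contour: C3 Bb2 F2 Db2.

C3 Bb2 F2 Db2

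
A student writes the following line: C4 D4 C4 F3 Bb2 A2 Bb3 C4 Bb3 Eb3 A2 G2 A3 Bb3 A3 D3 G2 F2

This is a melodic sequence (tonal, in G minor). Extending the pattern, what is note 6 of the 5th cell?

Grouping in 6s, the 6th note of each cell is A2, G2, F2.
Each moves down a 2nd. Continuing: Eb2 → D2.

D2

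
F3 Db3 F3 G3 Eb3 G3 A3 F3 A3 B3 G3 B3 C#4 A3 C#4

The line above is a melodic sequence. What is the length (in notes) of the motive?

3

There are 15 notes; a 3-note unit gives 5 cells:
F3 Db3 F3 | G3 Eb3 G3 | A3 F3 A3 | B3 G3 B3 | C#4 A3 C#4
Each cell is the previous one up a 2nd — so the unit is 3 notes.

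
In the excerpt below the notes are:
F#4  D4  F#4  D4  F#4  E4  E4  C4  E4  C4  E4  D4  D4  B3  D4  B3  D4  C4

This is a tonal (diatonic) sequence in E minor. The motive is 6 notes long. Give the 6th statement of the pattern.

With a 6-note motive the entries are F#4, E4, D4, each down a 2nd from the previous.
Carrying on: C4 → B3 → A3.
So cell 6 is A3 F#3 A3 F#3 A3 G3.

A3 F#3 A3 F#3 A3 G3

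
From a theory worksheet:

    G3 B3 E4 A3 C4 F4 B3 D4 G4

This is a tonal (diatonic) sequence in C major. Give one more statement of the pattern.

C4 E4 A4

Unit = 3 notes; the statements start on G3, A3, B3, moving up a 2nd each time.
So cell 4 is C4 E4 A4.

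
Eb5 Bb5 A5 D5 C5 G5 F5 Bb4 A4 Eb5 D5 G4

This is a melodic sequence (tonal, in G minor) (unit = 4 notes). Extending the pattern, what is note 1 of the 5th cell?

With 4-note cells, note 1 of each statement runs Eb5, C5, A4.
Extending down a 3rd: F4 → D4.

D4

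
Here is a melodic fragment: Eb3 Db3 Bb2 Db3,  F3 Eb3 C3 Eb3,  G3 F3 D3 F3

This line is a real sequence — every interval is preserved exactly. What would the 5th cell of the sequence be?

Taking 4-note groups, the heads are Eb3, F3, G3: the pattern moves up a 2nd.
Extending up a 2nd: A3 → B3.
So cell 5 is B3 A3 F#3 A3.

B3 A3 F#3 A3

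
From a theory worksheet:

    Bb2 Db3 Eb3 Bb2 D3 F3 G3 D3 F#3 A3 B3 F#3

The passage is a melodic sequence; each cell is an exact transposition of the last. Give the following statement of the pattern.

A#3 C#4 D#4 A#3

With a 4-note motive the entries are Bb2, D3, F#3, each up a 3rd from the previous.
From A#3 the exact shape gives A#3 C#4 D#4 A#3.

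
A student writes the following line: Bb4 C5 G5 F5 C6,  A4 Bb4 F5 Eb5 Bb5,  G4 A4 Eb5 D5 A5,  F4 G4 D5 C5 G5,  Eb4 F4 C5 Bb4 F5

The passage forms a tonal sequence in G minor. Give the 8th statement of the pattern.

Unit = 5 notes; the statements start on Bb4, A4, G4, F4, Eb4, moving down a 2nd each time.
Continuing the starts: D4 → C4 → Bb3.
Statement 8 starts on Bb3 and keeps the same diatonic contour: Bb3 C4 G4 F4 C5.

Bb3 C4 G4 F4 C5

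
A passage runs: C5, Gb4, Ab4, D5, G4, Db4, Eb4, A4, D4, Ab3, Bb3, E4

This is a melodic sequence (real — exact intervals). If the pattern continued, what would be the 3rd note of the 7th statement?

With 4-note cells, note 3 of each statement runs Ab4, Eb4, Bb3.
Extending down a 4th: F3 → C3 → G2 → D2.

D2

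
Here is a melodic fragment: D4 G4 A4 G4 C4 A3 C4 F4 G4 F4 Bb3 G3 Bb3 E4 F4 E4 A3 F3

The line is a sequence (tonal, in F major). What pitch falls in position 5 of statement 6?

E3

With 6-note cells, note 5 of each statement runs C4, Bb3, A3.
Extending down a 2nd: G3 → F3 → E3.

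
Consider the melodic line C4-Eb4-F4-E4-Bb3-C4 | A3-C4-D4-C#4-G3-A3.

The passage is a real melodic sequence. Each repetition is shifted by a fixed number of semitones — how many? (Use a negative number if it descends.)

-3

Taking 6-note groups, the heads are C4, A3: the pattern moves down a 3rd.
C4 to A3 spans -3 semitones.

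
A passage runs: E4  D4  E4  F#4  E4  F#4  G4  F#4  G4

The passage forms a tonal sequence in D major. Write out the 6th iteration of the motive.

With a 3-note motive the entries are E4, F#4, G4, each up a 2nd from the previous.
Continuing the starts: A4 → B4 → C#5.
So cell 6 is C#5 B4 C#5.

C#5 B4 C#5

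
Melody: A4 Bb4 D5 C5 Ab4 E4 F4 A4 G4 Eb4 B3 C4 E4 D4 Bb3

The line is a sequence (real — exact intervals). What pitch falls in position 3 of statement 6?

Grouping in 5s, the 3rd note of each cell is D5, A4, E4.
Each moves down a 4th. Continuing: B3 → F#3 → C#3.

C#3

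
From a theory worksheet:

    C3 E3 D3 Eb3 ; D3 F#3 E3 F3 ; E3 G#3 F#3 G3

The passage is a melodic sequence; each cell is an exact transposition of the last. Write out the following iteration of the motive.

F#3 A#3 G#3 A3

Taking 4-note groups, the heads are C3, D3, E3: the pattern moves up a 2nd.
So cell 4 is F#3 A#3 G#3 A3.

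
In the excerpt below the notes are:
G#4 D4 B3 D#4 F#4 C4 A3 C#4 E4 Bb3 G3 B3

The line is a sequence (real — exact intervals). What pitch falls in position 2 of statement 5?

Gb3

The unit is 4 notes. Position-2 pitches of the 3 shown cells: D4, C4, Bb3.
Carrying that down a 2nd forward: Ab3 → Gb3.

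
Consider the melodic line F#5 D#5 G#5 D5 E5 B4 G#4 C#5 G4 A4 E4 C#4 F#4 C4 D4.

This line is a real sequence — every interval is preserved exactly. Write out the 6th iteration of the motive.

G2 E2 A2 Eb2 F2

Taking 5-note groups, the heads are F#5, B4, E4: the pattern moves down a 5th.
Carrying on: A3 → D3 → G2.
So cell 6 is G2 E2 A2 Eb2 F2.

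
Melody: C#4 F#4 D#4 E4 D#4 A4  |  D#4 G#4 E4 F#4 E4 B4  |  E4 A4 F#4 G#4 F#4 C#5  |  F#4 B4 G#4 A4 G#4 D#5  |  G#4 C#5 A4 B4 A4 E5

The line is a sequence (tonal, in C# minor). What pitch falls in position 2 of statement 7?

With 6-note cells, note 2 of each statement runs F#4, G#4, A4, B4, C#5.
Extending up a 2nd: D#5 → E5.

E5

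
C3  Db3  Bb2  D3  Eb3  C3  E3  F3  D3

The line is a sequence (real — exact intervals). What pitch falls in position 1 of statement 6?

With 3-note cells, note 1 of each statement runs C3, D3, E3.
Carrying that up a 2nd forward: F#3 → G#3 → A#3.

A#3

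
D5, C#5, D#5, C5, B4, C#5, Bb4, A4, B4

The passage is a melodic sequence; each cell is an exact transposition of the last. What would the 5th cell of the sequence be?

Gb4 F4 G4

Unit = 3 notes; the statements start on D5, C5, Bb4, moving down a 2nd each time.
Carrying on: Ab4 → Gb4.
Statement 5 starts on Gb4 and keeps the same exact contour: Gb4 F4 G4.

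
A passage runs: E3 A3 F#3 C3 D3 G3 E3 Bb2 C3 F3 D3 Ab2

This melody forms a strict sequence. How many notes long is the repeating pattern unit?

4

12 notes total. Splitting into 3 groups of 4:
E3 A3 F#3 C3 | D3 G3 E3 Bb2 | C3 F3 D3 Ab2
That's a consistent down a 2nd shift per cell, and no other grouping gives one.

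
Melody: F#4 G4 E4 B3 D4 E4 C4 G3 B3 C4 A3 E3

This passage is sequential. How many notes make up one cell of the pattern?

4

Try groups of 4 (3 cells in 12 notes):
F#4 G4 E4 B3 | D4 E4 C4 G3 | B3 C4 A3 E3
Each cell is the previous one down a 3rd — so the unit is 4 notes.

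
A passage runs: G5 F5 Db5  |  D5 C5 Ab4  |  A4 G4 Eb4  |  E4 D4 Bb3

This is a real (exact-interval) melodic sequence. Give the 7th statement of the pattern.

With a 3-note motive the entries are G5, D5, A4, E4, each down a 4th from the previous.
Carrying on: B3 → F#3 → C#3.
Statement 7 starts on C#3 and keeps the same exact contour: C#3 B2 G2.

C#3 B2 G2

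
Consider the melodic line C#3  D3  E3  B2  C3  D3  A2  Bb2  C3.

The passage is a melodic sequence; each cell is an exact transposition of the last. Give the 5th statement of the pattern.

Taking 3-note groups, the heads are C#3, B2, A2: the pattern moves down a 2nd.
Carrying on: G2 → F2.
So cell 5 is F2 Gb2 Ab2.

F2 Gb2 Ab2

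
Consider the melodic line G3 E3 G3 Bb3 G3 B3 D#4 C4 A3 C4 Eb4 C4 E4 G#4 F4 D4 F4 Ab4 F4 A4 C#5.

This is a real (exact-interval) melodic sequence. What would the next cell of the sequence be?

Bb4 G4 Bb4 Db5 Bb4 D5 F#5

Unit = 7 notes; the statements start on G3, C4, F4, moving up a 4th each time.
Statement 4 starts on Bb4 and keeps the same exact contour: Bb4 G4 Bb4 Db5 Bb4 D5 F#5.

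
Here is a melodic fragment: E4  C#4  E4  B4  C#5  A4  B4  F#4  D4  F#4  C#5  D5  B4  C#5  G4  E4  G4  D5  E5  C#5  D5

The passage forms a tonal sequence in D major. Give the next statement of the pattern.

A4 F#4 A4 E5 F#5 D5 E5

Taking 7-note groups, the heads are E4, F#4, G4: the pattern moves up a 2nd.
Statement 4 starts on A4 and keeps the same diatonic contour: A4 F#4 A4 E5 F#5 D5 E5.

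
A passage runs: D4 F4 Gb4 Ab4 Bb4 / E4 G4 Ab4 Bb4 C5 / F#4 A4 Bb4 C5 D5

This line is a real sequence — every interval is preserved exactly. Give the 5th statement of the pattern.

A#4 C#5 D5 E5 F#5

With a 5-note motive the entries are D4, E4, F#4, each up a 2nd from the previous.
Extending up a 2nd: G#4 → A#4.
So cell 5 is A#4 C#5 D5 E5 F#5.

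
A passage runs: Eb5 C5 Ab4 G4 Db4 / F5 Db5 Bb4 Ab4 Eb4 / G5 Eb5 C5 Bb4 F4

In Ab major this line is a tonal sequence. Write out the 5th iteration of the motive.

Bb5 G5 Eb5 Db5 Ab4

With a 5-note motive the entries are Eb5, F5, G5, each up a 2nd from the previous.
Continuing the starts: Ab5 → Bb5.
From Bb5 the diatonic shape gives Bb5 G5 Eb5 Db5 Ab4.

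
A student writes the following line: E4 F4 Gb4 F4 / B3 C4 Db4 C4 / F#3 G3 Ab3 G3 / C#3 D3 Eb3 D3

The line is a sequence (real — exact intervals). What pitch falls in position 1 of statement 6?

D#2

With 4-note cells, note 1 of each statement runs E4, B3, F#3, C#3.
Extending down a 4th: G#2 → D#2.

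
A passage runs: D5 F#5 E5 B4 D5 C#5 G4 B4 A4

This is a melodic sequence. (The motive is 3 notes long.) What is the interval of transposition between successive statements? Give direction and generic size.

down a 3rd

Unit = 3 notes; the statements start on D5, B4, G4, moving down a 3rd each time.
From D5 to B4: down a 3rd.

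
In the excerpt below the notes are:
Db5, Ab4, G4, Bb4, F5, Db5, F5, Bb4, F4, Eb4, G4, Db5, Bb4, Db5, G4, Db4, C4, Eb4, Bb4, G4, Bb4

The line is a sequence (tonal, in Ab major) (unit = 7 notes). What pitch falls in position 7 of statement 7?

Ab3

Grouping in 7s, the 7th note of each cell is F5, Db5, Bb4.
Each moves down a 3rd. Continuing: G4 → Eb4 → C4 → Ab3.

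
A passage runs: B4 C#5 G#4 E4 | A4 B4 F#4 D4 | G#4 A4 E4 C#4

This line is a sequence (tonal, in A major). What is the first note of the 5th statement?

E4

The 4-note cells begin on B4, A4, G#4 — each down a 2nd from the last.
Continuing: F#4 → E4. Statement 5 starts on E4.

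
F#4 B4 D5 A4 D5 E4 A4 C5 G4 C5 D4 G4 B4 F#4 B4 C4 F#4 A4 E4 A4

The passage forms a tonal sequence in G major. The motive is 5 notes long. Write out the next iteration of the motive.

With a 5-note motive the entries are F#4, E4, D4, C4, each down a 2nd from the previous.
So cell 5 is B3 E4 G4 D4 G4.

B3 E4 G4 D4 G4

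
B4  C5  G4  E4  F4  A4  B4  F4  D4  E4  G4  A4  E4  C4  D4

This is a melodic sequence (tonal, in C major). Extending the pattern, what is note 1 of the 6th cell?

Grouping in 5s, the 1st note of each cell is B4, A4, G4.
Extending down a 2nd: F4 → E4 → D4.

D4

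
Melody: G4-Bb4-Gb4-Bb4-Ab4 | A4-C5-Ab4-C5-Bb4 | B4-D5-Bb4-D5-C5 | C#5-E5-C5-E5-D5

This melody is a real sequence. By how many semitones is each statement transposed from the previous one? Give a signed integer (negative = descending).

2

Unit = 5 notes; the statements start on G4, A4, B4, C#5, moving up a 2nd each time.
G4→A4 is 69 − 67 = 2 semitones.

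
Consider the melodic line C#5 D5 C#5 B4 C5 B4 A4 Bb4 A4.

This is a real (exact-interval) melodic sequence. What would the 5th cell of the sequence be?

F4 Gb4 F4

Unit = 3 notes; the statements start on C#5, B4, A4, moving down a 2nd each time.
Continuing the starts: G4 → F4.
Statement 5 starts on F4 and keeps the same exact contour: F4 Gb4 F4.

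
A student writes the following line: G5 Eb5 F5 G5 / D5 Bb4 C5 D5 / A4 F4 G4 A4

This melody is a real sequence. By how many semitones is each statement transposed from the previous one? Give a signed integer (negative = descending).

-5

The 4-note cells begin on G5, D5, A4 — each down a 4th from the last.
G5→D5 is 74 − 79 = -5 semitones.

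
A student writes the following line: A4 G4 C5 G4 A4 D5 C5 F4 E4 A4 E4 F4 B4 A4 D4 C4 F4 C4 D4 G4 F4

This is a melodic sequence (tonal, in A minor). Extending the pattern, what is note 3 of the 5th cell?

B3

Grouping in 7s, the 3rd note of each cell is C5, A4, F4.
Extending down a 3rd: D4 → B3.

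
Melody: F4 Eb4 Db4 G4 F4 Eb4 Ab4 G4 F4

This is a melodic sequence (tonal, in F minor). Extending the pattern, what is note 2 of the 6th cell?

C5

With 3-note cells, note 2 of each statement runs Eb4, F4, G4.
Each moves up a 2nd. Continuing: Ab4 → Bb4 → C5.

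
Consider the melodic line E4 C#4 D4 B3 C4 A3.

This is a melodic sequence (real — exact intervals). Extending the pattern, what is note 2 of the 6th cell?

Eb3

Grouping in 2s, the 2nd note of each cell is C#4, B3, A3.
Each moves down a 2nd. Continuing: G3 → F3 → Eb3.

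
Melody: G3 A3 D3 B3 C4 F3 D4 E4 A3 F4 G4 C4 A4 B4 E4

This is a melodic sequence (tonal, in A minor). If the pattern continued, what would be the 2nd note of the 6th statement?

The unit is 3 notes. Position-2 pitches of the 5 shown cells: A3, C4, E4, G4, B4.
One more up a 3rd gives D5.

D5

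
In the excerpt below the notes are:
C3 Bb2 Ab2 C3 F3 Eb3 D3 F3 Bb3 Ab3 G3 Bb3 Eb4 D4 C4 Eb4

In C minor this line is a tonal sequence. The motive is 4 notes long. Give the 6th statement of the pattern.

With a 4-note motive the entries are C3, F3, Bb3, Eb4, each up a 4th from the previous.
Extending up a 4th: Ab4 → D5.
Statement 6 starts on D5 and keeps the same diatonic contour: D5 C5 Bb4 D5.

D5 C5 Bb4 D5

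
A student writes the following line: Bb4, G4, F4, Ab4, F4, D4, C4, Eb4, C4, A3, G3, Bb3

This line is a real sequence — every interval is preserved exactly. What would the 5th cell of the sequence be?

D3 B2 A2 C3

With a 4-note motive the entries are Bb4, F4, C4, each down a 4th from the previous.
Extending down a 4th: G3 → D3.
So cell 5 is D3 B2 A2 C3.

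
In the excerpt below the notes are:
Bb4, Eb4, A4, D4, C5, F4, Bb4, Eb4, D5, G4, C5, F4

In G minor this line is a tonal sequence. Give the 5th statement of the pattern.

The 4-note cells begin on Bb4, C5, D5 — each up a 2nd from the last.
Carrying on: Eb5 → F5.
So cell 5 is F5 Bb4 Eb5 A4.

F5 Bb4 Eb5 A4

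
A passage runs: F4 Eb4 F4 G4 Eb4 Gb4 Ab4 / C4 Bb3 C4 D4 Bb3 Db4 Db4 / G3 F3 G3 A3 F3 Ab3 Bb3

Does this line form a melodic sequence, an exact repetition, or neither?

Note 7 of cell 2 is Db4; if this were a sequence it would be Eb4. No unit length gives a consistent transposition pattern.

neither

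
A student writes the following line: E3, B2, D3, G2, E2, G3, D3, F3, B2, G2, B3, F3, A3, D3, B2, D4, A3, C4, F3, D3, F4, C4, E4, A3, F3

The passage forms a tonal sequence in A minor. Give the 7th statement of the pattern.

Unit = 5 notes; the statements start on E3, G3, B3, D4, F4, moving up a 3rd each time.
Extending up a 3rd: A4 → C5.
So cell 7 is C5 G4 B4 E4 C4.

C5 G4 B4 E4 C4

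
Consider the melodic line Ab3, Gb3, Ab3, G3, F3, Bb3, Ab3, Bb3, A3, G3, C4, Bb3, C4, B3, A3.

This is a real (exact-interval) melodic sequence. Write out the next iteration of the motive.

D4 C4 D4 C#4 B3

The 5-note cells begin on Ab3, Bb3, C4 — each up a 2nd from the last.
Statement 4 starts on D4 and keeps the same exact contour: D4 C4 D4 C#4 B3.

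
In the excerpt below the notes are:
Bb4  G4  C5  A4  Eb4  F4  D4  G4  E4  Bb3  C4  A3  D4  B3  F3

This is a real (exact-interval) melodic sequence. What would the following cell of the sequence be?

Unit = 5 notes; the statements start on Bb4, F4, C4, moving down a 4th each time.
Statement 4 starts on G3 and keeps the same exact contour: G3 E3 A3 F#3 C3.

G3 E3 A3 F#3 C3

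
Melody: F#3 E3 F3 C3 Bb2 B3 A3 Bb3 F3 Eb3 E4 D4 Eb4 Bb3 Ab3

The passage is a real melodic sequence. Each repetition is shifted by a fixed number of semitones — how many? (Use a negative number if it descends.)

5

The 5-note cells begin on F#3, B3, E4 — each up a 4th from the last.
F#3 to B3 spans +5 semitones.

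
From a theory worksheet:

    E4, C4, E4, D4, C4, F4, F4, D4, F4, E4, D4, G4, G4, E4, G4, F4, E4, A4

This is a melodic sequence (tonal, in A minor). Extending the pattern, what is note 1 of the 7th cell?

D5

With 6-note cells, note 1 of each statement runs E4, F4, G4.
Carrying that up a 2nd forward: A4 → B4 → C5 → D5.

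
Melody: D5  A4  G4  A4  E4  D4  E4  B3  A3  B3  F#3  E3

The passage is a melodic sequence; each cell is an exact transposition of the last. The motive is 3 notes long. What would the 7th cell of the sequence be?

G#2 D#2 C#2

With a 3-note motive the entries are D5, A4, E4, B3, each down a 4th from the previous.
Continuing the starts: F#3 → C#3 → G#2.
Statement 7 starts on G#2 and keeps the same exact contour: G#2 D#2 C#2.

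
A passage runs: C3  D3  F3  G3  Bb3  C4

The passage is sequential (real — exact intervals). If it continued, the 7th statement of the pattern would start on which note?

With a 2-note motive the entries are C3, F3, Bb3, each up a 4th from the previous.
Continuing: Eb4 → Ab4 → Db5 → Gb5. Statement 7 starts on Gb5.

Gb5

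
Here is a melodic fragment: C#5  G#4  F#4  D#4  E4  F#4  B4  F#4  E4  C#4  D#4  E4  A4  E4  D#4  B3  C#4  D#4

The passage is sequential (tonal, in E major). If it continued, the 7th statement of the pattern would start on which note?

D#4

Unit = 6 notes; the statements start on C#5, B4, A4, moving down a 2nd each time.
Continuing: G#4 → F#4 → E4 → D#4. Statement 7 starts on D#4.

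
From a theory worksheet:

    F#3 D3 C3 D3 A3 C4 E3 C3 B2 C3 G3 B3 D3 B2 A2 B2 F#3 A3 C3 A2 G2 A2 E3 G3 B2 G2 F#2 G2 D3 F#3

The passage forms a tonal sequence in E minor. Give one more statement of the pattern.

A2 F#2 E2 F#2 C3 E3

The 6-note cells begin on F#3, E3, D3, C3, B2 — each down a 2nd from the last.
Statement 6 starts on A2 and keeps the same diatonic contour: A2 F#2 E2 F#2 C3 E3.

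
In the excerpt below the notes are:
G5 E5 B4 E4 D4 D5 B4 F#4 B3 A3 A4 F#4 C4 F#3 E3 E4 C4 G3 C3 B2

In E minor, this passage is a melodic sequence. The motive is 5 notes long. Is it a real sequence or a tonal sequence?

Every note is diatonic to E minor.
Cell 1 has -5 semitones from note 2 to 3, but cell 3 has -6 — the interval quality changes while the contour stays the same, which is the hallmark of a tonal sequence.

tonal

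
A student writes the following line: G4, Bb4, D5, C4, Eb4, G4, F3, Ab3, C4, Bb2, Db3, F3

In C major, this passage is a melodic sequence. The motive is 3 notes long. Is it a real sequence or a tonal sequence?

real

Each cell has the same semitone pattern (3, 4) — intervals are preserved exactly.
And Bb4 lies outside C major, so the sequence is real rather than tonal.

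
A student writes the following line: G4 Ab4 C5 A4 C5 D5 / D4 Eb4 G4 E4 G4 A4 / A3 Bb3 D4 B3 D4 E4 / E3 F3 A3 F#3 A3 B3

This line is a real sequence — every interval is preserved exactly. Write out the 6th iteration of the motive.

With a 6-note motive the entries are G4, D4, A3, E3, each down a 4th from the previous.
Carrying on: B2 → F#2.
From F#2 the exact shape gives F#2 G2 B2 G#2 B2 C#3.

F#2 G2 B2 G#2 B2 C#3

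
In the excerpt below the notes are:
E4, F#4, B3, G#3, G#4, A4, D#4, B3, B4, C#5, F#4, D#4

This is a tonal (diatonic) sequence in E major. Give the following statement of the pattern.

D#5 E5 A4 F#4

Unit = 4 notes; the statements start on E4, G#4, B4, moving up a 3rd each time.
From D#5 the diatonic shape gives D#5 E5 A4 F#4.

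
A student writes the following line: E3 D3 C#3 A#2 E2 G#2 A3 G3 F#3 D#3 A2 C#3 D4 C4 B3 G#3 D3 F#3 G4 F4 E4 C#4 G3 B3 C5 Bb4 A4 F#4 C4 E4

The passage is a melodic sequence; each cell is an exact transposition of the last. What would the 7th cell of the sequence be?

Taking 6-note groups, the heads are E3, A3, D4, G4, C5: the pattern moves up a 4th.
Continuing the starts: F5 → Bb5.
Statement 7 starts on Bb5 and keeps the same exact contour: Bb5 Ab5 G5 E5 Bb4 D5.

Bb5 Ab5 G5 E5 Bb4 D5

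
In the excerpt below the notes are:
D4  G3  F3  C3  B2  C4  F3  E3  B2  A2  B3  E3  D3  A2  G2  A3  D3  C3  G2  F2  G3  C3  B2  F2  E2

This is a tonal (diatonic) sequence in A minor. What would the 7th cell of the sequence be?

With a 5-note motive the entries are D4, C4, B3, A3, G3, each down a 2nd from the previous.
Continuing the starts: F3 → E3.
Statement 7 starts on E3 and keeps the same diatonic contour: E3 A2 G2 D2 C2.

E3 A2 G2 D2 C2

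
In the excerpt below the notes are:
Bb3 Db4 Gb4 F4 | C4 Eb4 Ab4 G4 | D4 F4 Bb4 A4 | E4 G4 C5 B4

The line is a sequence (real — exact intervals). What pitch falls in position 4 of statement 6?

D#5

The unit is 4 notes. Position-4 pitches of the 4 shown cells: F4, G4, A4, B4.
Extending up a 2nd: C#5 → D#5.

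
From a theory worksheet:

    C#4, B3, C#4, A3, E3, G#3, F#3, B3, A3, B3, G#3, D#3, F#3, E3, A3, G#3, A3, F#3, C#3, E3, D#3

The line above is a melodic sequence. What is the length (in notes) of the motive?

Try groups of 7 (3 cells in 21 notes):
C#4 B3 C#4 A3 E3 G#3 F#3 | B3 A3 B3 G#3 D#3 F#3 E3 | A3 G#3 A3 F#3 C#3 E3 D#3
That's a consistent down a 2nd shift per cell, and no other grouping gives one.

7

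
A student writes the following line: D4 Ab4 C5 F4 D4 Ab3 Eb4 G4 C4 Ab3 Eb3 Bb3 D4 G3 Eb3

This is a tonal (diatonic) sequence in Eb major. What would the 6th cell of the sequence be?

Taking 5-note groups, the heads are D4, Ab3, Eb3: the pattern moves down a 4th.
Continuing the starts: Bb2 → F2 → C2.
So cell 6 is C2 G2 Bb2 Eb2 C2.

C2 G2 Bb2 Eb2 C2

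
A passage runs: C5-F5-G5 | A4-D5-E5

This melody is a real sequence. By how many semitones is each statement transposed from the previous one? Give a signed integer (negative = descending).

-3

Unit = 3 notes; the statements start on C5, A4, moving down a 3rd each time.
C5 to A4 spans -3 semitones.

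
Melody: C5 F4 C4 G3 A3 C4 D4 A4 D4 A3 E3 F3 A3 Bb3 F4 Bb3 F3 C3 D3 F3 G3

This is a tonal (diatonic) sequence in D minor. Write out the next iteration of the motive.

D4 G3 D3 A2 Bb2 D3 E3

Unit = 7 notes; the statements start on C5, A4, F4, moving down a 3rd each time.
From D4 the diatonic shape gives D4 G3 D3 A2 Bb2 D3 E3.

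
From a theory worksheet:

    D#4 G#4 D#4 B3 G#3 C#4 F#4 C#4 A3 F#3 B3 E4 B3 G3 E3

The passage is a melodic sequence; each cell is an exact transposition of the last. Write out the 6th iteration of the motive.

Unit = 5 notes; the statements start on D#4, C#4, B3, moving down a 2nd each time.
Carrying on: A3 → G3 → F3.
So cell 6 is F3 Bb3 F3 Db3 Bb2.

F3 Bb3 F3 Db3 Bb2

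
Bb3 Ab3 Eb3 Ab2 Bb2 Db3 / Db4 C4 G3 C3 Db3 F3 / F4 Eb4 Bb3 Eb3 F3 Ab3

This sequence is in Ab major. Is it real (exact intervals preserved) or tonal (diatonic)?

tonal

Every note is diatonic to Ab major.
Cell 1 has -2 semitones from note 1 to 2, but cell 2 has -1 — the interval quality changes while the contour stays the same, which is the hallmark of a tonal sequence.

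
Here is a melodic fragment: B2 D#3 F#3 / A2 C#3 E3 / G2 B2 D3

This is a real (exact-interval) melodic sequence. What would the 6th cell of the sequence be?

The 3-note cells begin on B2, A2, G2 — each down a 2nd from the last.
Continuing the starts: F2 → Eb2 → Db2.
So cell 6 is Db2 F2 Ab2.

Db2 F2 Ab2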